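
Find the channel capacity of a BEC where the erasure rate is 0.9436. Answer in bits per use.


C = 1 - epsilon = 1 - 0.9436 = 0.0564

0.0564 bits


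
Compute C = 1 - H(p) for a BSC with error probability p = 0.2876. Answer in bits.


H(p) = -p*log2(p) - (1-p)*log2(1-p) = -0.2876*log2(0.2876) - 0.7124*log2(0.7124) = 0.517066 + 0.348535 = 0.8656. C = 1 - H(p) = 1 - 0.8656 = 0.1344

0.1344 bits


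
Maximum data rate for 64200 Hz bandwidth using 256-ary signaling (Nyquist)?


Rate = 2 * B * log2(M) = 2 * 64200 * 8.0 = 1027200.0

1027200.0 bps


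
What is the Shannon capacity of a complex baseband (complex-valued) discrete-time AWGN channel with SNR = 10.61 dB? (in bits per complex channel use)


SNR_linear = 10^(10.61/10) = 11.508; C = log2(1 + SNR_linear) = log2(1 + 11.508) = 3.6448

3.6448 bits/channel use


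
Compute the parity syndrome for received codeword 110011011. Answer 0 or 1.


Syndrome = XOR of all bits = 1 XOR 1 XOR 0 XOR 0 XOR 1 XOR 1 XOR 0 XOR 1 XOR 1 = 0

0


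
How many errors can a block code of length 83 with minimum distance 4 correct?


Correction capability = floor((d-1)/2) = floor((4-1)/2) = 1

1 errors


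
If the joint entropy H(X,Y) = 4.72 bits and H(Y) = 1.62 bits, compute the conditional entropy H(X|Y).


H(X|Y) = H(X,Y) - H(Y) = 4.72 - 1.62 = 3.1

3.1 bits


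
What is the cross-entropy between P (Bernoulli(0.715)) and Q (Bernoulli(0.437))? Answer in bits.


H(P,Q) = -p*log2(q) - (1-p)*log2(1-q). -0.715*log2(0.437) = 0.853921; -0.285*log2(0.563) = 0.236206. H(P,Q) = 0.853921 + 0.236206 = 1.0901

1.0901 bits


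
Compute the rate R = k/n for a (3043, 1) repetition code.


Rate = k/n = 1/3043

1/3043


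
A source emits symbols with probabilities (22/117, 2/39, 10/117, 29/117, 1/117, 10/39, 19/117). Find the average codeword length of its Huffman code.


Huffman construction (repeatedly merge the two least-probable nodes; each merge adds 1 bit to every symbol beneath it): 1/117 + 2/39 = 7/117; 7/117 + 10/117 = 17/117; 17/117 + 19/117 = 4/13; 22/117 + 29/117 = 17/39; 10/39 + 4/13 = 22/39; 17/39 + 22/39 = 1. Resulting codeword lengths (in the order the probabilities were given): (2, 5, 4, 2, 5, 2, 3). L_avg = sum(p_i * l_i) = 22/117*2 + 2/39*5 + 10/117*4 + 29/117*2 + 1/117*5 + 10/39*2 + 19/117*3 = 98/39 = 2.5128

2.5128 bits


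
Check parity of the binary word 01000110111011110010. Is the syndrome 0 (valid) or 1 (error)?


Syndrome = XOR of all bits = 0 XOR 1 XOR 0 XOR 0 XOR 0 XOR 1 XOR 1 XOR 0 XOR 1 XOR 1 XOR 1 XOR 0 XOR 1 XOR 1 XOR 1 XOR 1 XOR 0 XOR 0 XOR 1 XOR 0 = 1

1


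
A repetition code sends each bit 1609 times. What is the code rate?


Rate = k/n = 1/1609

1/1609


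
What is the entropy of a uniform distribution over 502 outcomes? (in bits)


H = log2(n) = log2(502) = 8.9715

8.9715 bits


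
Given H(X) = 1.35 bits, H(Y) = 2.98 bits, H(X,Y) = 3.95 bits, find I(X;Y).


I(X;Y) = H(X) + H(Y) - H(X,Y) = 1.35 + 2.98 - 3.95 = 0.38

0.38 bits


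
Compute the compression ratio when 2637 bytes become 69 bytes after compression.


Ratio = original / compressed = 2637 / 69 = 38.2174

38.2174


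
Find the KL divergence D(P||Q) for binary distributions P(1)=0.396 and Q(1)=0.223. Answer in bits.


KL = p*log2(p/q) + (1-p)*log2((1-p)/(1-q)) = 0.396*log2(0.396/0.223) + 0.604*log2(0.604/0.777) = 0.1086

0.1086 bits


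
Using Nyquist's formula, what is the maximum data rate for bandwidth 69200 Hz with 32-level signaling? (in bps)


Rate = 2 * B * log2(M) = 2 * 69200 * 5.0 = 692000.0

692000.0 bps


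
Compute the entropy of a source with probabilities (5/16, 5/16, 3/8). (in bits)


H = -sum(p_i * log2(p_i)). Terms: -(5/16)*log2(5/16) = 0.524397; -(5/16)*log2(5/16) = 0.524397; -(3/8)*log2(3/8) = 0.530639. H = 0.524397 + 0.524397 + 0.530639 = 1.5794

1.5794 bits


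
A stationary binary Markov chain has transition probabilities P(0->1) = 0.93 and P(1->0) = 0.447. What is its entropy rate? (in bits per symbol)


Stationary distribution: pi_0 = p10/(p01+p10) = 0.3246, pi_1 = 0.6754. Entropy rate H' = pi_0*H(p01) + pi_1*H(p10) = 0.3246*0.3659 + 0.6754*0.9919 = 0.7887

0.7887 bits/symbol


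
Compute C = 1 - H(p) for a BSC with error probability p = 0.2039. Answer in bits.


H(p) = -p*log2(p) - (1-p)*log2(1-p) = -0.2039*log2(0.2039) - 0.7961*log2(0.7961) = 0.467760 + 0.261900 = 0.7297. C = 1 - H(p) = 1 - 0.7297 = 0.2703

0.2703 bits


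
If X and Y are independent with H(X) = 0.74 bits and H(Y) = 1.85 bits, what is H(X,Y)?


For independent variables, H(X,Y) = H(X) + H(Y) = 0.74 + 1.85 = 2.59

2.59 bits


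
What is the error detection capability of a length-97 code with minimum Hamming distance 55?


Detection capability = d_min - 1 = 55 - 1 = 54

54 errors


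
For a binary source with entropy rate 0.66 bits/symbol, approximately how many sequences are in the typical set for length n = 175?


log2|A_typical| = nH = 175 * 0.66 = 115.5, so |A_typical| ~ 2^115.5 = 5.874e+34

5.874e+34


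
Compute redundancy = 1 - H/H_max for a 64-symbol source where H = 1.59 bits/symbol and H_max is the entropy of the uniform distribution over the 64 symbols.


H_max = log2(K) = log2(64) = 6.0 bits/symbol. Redundancy = 1 - H/H_max = 1 - 1.59/6.0 = 1 - 0.265 = 0.735

0.735


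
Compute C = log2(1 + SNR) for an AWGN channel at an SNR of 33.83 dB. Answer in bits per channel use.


SNR_linear = 10^(33.83/10) = 2415.4608; C = log2(1 + SNR_linear) = log2(1 + 2415.4608) = 11.2387

11.2387 bits/channel use


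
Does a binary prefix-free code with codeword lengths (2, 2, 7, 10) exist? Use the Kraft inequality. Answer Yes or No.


Kraft sum = sum(2^(-l_i)) = 0.5088, need <= 1. Result: satisfied (a binary prefix-free code with these lengths exists)

Yes


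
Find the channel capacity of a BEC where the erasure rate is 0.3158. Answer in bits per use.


C = 1 - epsilon = 1 - 0.3158 = 0.6842

0.6842 bits


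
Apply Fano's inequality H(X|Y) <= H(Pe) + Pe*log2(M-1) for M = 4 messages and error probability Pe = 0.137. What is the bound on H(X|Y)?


H(Pe) = -Pe*log2(Pe) - (1-Pe)*log2(1-Pe) = -0.137*log2(0.137) - 0.863*log2(0.863) = 0.392882 + 0.183446 = 0.5763. Pe*log2(M-1) = 0.137*log2(3) = 0.217140. Bound = H(Pe) + Pe*log2(M-1) = 0.392882 + 0.183446 + 0.217140 = 0.7935

0.7935 bits


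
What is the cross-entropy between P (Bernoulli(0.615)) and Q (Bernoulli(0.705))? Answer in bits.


H(P,Q) = -p*log2(q) - (1-p)*log2(1-q). -0.615*log2(0.705) = 0.310147; -0.385*log2(0.295) = 0.678067. H(P,Q) = 0.310147 + 0.678067 = 0.9882

0.9882 bits


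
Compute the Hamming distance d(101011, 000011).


Count differing positions: ^ . ^ . . . = 2 differences

2


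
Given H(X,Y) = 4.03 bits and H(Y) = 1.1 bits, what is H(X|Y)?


H(X|Y) = H(X,Y) - H(Y) = 4.03 - 1.1 = 2.93

2.93 bits


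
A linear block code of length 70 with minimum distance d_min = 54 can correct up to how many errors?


Correction capability = floor((d-1)/2) = floor((54-1)/2) = 26

26 errors


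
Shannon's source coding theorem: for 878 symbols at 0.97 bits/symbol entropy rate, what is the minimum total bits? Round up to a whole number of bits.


Minimum bits >= n * H = 878 * 0.97 = 851.66, rounded up to a whole number of bits = 852

852 bits


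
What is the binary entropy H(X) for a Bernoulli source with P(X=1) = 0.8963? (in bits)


H = -p*log2(p) - (1-p)*log2(1-p). -0.8963*log2(0.8963) = 0.141567; -0.1037*log2(0.1037) = 0.339048. H = 0.141567 + 0.339048 = 0.4806

0.4806 bits


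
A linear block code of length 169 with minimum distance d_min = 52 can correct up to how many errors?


Correction capability = floor((d-1)/2) = floor((52-1)/2) = 25

25 errors


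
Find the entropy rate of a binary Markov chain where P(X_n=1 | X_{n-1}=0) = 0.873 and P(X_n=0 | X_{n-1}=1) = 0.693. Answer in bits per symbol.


Stationary distribution: pi_0 = p10/(p01+p10) = 0.4425, pi_1 = 0.5575. Entropy rate H' = pi_0*H(p01) + pi_1*H(p10) = 0.4425*0.5492 + 0.5575*0.8897 = 0.739

0.739 bits/symbol


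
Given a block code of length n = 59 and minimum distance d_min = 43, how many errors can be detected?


Detection capability = d_min - 1 = 43 - 1 = 42

42 errors


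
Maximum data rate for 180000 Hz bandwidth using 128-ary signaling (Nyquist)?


Rate = 2 * B * log2(M) = 2 * 180000 * 7.0 = 2520000.0

2520000.0 bps


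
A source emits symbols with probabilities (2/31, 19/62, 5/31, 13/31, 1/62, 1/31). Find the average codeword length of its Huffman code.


Huffman construction (repeatedly merge the two least-probable nodes; each merge adds 1 bit to every symbol beneath it): 1/62 + 1/31 = 3/62; 3/62 + 2/31 = 7/62; 7/62 + 5/31 = 17/62; 17/62 + 19/62 = 18/31; 13/31 + 18/31 = 1. Resulting codeword lengths (in the order the probabilities were given): (4, 2, 3, 1, 5, 5). L_avg = sum(p_i * l_i) = 2/31*4 + 19/62*2 + 5/31*3 + 13/31*1 + 1/62*5 + 1/31*5 = 125/62 = 2.0161

2.0161 bits


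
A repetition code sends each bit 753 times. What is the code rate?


Rate = k/n = 1/753

1/753


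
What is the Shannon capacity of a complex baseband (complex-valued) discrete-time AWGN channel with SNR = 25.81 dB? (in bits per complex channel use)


SNR_linear = 10^(25.81/10) = 381.0658; C = log2(1 + SNR_linear) = log2(1 + 381.0658) = 8.5777

8.5777 bits/channel use


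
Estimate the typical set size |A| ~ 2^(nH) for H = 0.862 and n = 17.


log2|A_typical| = nH = 17 * 0.862 = 14.654, so |A_typical| ~ 2^14.654 = 2.578e+04

2.578e+04


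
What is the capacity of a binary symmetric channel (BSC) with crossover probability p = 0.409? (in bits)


H(p) = -p*log2(p) - (1-p)*log2(1-p) = -0.409*log2(0.409) - 0.591*log2(0.591) = 0.527539 + 0.448433 = 0.976. C = 1 - H(p) = 1 - 0.976 = 0.024

0.024 bits


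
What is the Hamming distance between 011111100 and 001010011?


Count differing positions: . ^ . ^ . ^ ^ ^ ^ = 6 differences

6


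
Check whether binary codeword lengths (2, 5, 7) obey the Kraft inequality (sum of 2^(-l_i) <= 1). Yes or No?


Kraft sum = sum(2^(-l_i)) = 0.2891, need <= 1. Result: satisfied (a binary prefix-free code with these lengths exists)

Yes


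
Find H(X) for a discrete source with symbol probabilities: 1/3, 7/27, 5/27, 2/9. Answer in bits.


H = -sum(p_i * log2(p_i)). Terms: -(1/3)*log2(1/3) = 0.528321; -(7/27)*log2(7/27) = 0.504916; -(5/27)*log2(5/27) = 0.450548; -(2/9)*log2(2/9) = 0.482206. H = 0.528321 + 0.504916 + 0.450548 + 0.482206 = 1.966

1.966 bits


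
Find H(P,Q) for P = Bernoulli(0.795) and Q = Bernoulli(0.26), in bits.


H(P,Q) = -p*log2(q) - (1-p)*log2(1-q). -0.795*log2(0.26) = 1.545016; -0.205*log2(0.74) = 0.089053. H(P,Q) = 1.545016 + 0.089053 = 1.6341

1.6341 bits


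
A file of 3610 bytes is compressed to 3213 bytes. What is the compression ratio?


Ratio = original / compressed = 3610 / 3213 = 1.1236

1.1236


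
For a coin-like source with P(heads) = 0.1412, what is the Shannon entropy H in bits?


H = -p*log2(p) - (1-p)*log2(1-p). -0.1412*log2(0.1412) = 0.398775; -0.8588*log2(0.8588) = 0.188598. H = 0.398775 + 0.188598 = 0.5874

0.5874 bits


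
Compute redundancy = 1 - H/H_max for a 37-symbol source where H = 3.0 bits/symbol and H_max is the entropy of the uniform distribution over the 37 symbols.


H_max = log2(K) = log2(37) = 5.2095 bits/symbol. Redundancy = 1 - H/H_max = 1 - 3.0/5.2095 = 1 - 0.5759 = 0.4241

0.4241


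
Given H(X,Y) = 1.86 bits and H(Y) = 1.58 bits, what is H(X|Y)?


H(X|Y) = H(X,Y) - H(Y) = 1.86 - 1.58 = 0.28

0.28 bits


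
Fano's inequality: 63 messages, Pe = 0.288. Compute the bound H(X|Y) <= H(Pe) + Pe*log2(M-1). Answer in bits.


H(Pe) = -Pe*log2(Pe) - (1-Pe)*log2(1-Pe) = -0.288*log2(0.288) - 0.712*log2(0.712) = 0.517207 + 0.348916 = 0.8661. Pe*log2(M-1) = 0.288*log2(62) = 1.714809. Bound = H(Pe) + Pe*log2(M-1) = 0.517207 + 0.348916 + 1.714809 = 2.5809

2.5809 bits


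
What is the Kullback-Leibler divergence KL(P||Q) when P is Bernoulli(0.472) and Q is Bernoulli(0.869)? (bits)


KL = p*log2(p/q) + (1-p)*log2((1-p)/(1-q)) = 0.472*log2(0.472/0.869) + 0.528*log2(0.528/0.131) = 0.6462

0.6462 bits


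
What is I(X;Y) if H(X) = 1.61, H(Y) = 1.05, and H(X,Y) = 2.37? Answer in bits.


I(X;Y) = H(X) + H(Y) - H(X,Y) = 1.61 + 1.05 - 2.37 = 0.29

0.29 bits


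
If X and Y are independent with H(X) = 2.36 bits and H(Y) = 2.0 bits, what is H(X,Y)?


For independent variables, H(X,Y) = H(X) + H(Y) = 2.36 + 2.0 = 4.36

4.36 bits


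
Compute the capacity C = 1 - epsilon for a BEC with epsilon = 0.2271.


C = 1 - epsilon = 1 - 0.2271 = 0.7729

0.7729 bits


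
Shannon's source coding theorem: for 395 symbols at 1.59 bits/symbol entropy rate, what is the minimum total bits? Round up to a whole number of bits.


Minimum bits >= n * H = 395 * 1.59 = 628.05, rounded up to a whole number of bits = 629

629 bits


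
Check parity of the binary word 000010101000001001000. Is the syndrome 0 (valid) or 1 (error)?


Syndrome = XOR of all bits = 0 XOR 0 XOR 0 XOR 0 XOR 1 XOR 0 XOR 1 XOR 0 XOR 1 XOR 0 XOR 0 XOR 0 XOR 0 XOR 0 XOR 1 XOR 0 XOR 0 XOR 1 XOR 0 XOR 0 XOR 0 = 1

1


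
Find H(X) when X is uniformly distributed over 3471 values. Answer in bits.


H = log2(n) = log2(3471) = 11.7611

11.7611 bits


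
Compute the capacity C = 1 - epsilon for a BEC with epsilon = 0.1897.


C = 1 - epsilon = 1 - 0.1897 = 0.8103

0.8103 bits


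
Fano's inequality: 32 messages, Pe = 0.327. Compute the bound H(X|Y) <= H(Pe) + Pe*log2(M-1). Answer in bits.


H(Pe) = -Pe*log2(Pe) - (1-Pe)*log2(1-Pe) = -0.327*log2(0.327) - 0.673*log2(0.673) = 0.527332 + 0.384499 = 0.9118. Pe*log2(M-1) = 0.327*log2(31) = 1.620022. Bound = H(Pe) + Pe*log2(M-1) = 0.527332 + 0.384499 + 1.620022 = 2.5319

2.5319 bits


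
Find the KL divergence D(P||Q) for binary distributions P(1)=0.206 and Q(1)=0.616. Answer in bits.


KL = p*log2(p/q) + (1-p)*log2((1-p)/(1-q)) = 0.206*log2(0.206/0.616) + 0.794*log2(0.794/0.384) = 0.5066

0.5066 bits


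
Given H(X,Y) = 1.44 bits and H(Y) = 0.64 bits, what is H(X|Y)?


H(X|Y) = H(X,Y) - H(Y) = 1.44 - 0.64 = 0.8

0.8 bits


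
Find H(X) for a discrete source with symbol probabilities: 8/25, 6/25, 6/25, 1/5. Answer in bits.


H = -sum(p_i * log2(p_i)). Terms: -(8/25)*log2(8/25) = 0.526034; -(6/25)*log2(6/25) = 0.494134; -(6/25)*log2(6/25) = 0.494134; -(1/5)*log2(1/5) = 0.464386. H = 0.526034 + 0.494134 + 0.494134 + 0.464386 = 1.9787

1.9787 bits


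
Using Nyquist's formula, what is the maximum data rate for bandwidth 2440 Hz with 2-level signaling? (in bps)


Rate = 2 * B * log2(M) = 2 * 2440 * 1.0 = 4880.0

4880.0 bps


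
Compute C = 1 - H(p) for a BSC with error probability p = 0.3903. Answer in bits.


H(p) = -p*log2(p) - (1-p)*log2(1-p) = -0.3903*log2(0.3903) - 0.6097*log2(0.6097) = 0.529772 + 0.435221 = 0.965. C = 1 - H(p) = 1 - 0.965 = 0.035

0.035 bits


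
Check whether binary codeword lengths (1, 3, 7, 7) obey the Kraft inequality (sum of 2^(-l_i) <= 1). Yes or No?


Kraft sum = sum(2^(-l_i)) = 0.6406, need <= 1. Result: satisfied (a binary prefix-free code with these lengths exists)

Yes


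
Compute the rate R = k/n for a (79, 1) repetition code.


Rate = k/n = 1/79

1/79


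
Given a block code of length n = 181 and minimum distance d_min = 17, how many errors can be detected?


Detection capability = d_min - 1 = 17 - 1 = 16

16 errors


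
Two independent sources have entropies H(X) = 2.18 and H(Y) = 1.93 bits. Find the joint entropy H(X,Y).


For independent variables, H(X,Y) = H(X) + H(Y) = 2.18 + 1.93 = 4.11

4.11 bits


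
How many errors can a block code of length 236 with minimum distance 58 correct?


Correction capability = floor((d-1)/2) = floor((58-1)/2) = 28

28 errors


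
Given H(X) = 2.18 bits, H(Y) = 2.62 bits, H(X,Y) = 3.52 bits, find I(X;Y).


I(X;Y) = H(X) + H(Y) - H(X,Y) = 2.18 + 2.62 - 3.52 = 1.28

1.28 bits


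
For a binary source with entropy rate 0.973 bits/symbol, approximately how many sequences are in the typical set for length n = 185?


log2|A_typical| = nH = 185 * 0.973 = 180.005, so |A_typical| ~ 2^180.005 = 1.538e+54

1.538e+54


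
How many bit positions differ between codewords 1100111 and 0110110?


Count differing positions: ^ . ^ . . . ^ = 3 differences

3


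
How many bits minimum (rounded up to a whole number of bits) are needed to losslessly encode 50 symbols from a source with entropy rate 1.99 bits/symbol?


Minimum bits >= n * H = 50 * 1.99 = 99.5, rounded up to a whole number of bits = 100

100 bits


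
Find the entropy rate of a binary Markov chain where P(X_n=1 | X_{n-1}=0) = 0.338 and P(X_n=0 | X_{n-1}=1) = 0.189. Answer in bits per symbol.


Stationary distribution: pi_0 = p10/(p01+p10) = 0.3586, pi_1 = 0.6414. Entropy rate H' = pi_0*H(p01) + pi_1*H(p10) = 0.3586*0.9229 + 0.6414*0.6994 = 0.7795

0.7795 bits/symbol


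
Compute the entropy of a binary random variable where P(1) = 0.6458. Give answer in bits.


H = -p*log2(p) - (1-p)*log2(1-p). -0.6458*log2(0.6458) = 0.407397; -0.3542*log2(0.3542) = 0.530366. H = 0.407397 + 0.530366 = 0.9378

0.9378 bits


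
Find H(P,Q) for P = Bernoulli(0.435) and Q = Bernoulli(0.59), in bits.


H(P,Q) = -p*log2(q) - (1-p)*log2(1-q). -0.435*log2(0.59) = 0.331128; -0.565*log2(0.41) = 0.726762. H(P,Q) = 0.331128 + 0.726762 = 1.0579

1.0579 bits


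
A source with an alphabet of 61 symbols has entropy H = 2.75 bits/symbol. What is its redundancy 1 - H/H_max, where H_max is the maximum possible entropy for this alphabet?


H_max = log2(K) = log2(61) = 5.9307 bits/symbol. Redundancy = 1 - H/H_max = 1 - 2.75/5.9307 = 1 - 0.4637 = 0.5363

0.5363


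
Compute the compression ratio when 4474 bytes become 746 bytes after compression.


Ratio = original / compressed = 4474 / 746 = 5.9973

5.9973


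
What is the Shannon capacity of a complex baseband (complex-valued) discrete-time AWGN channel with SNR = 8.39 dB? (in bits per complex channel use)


SNR_linear = 10^(8.39/10) = 6.9024; C = log2(1 + SNR_linear) = log2(1 + 6.9024) = 2.9823

2.9823 bits/channel use


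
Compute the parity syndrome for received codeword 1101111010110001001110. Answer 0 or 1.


Syndrome = XOR of all bits = 1 XOR 1 XOR 0 XOR 1 XOR 1 XOR 1 XOR 1 XOR 0 XOR 1 XOR 0 XOR 1 XOR 1 XOR 0 XOR 0 XOR 0 XOR 1 XOR 0 XOR 0 XOR 1 XOR 1 XOR 1 XOR 0 = 1

1


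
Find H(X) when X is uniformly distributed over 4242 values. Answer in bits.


H = log2(n) = log2(4242) = 12.0505

12.0505 bits


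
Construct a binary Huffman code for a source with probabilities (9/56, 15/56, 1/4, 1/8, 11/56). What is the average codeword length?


Huffman construction (repeatedly merge the two least-probable nodes; each merge adds 1 bit to every symbol beneath it): 1/8 + 9/56 = 2/7; 11/56 + 1/4 = 25/56; 15/56 + 2/7 = 31/56; 25/56 + 31/56 = 1. Resulting codeword lengths (in the order the probabilities were given): (3, 2, 2, 3, 2). L_avg = sum(p_i * l_i) = 9/56*3 + 15/56*2 + 1/4*2 + 1/8*3 + 11/56*2 = 16/7 = 2.2857

2.2857 bits


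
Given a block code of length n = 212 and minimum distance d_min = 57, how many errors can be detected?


Detection capability = d_min - 1 = 57 - 1 = 56

56 errors


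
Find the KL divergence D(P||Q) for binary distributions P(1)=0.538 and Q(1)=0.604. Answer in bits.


KL = p*log2(p/q) + (1-p)*log2((1-p)/(1-q)) = 0.538*log2(0.538/0.604) + 0.462*log2(0.462/0.396) = 0.0129

0.0129 bits


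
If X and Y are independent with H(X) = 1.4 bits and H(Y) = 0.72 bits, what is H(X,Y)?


For independent variables, H(X,Y) = H(X) + H(Y) = 1.4 + 0.72 = 2.12

2.12 bits


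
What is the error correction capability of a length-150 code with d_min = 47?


Correction capability = floor((d-1)/2) = floor((47-1)/2) = 23

23 errors


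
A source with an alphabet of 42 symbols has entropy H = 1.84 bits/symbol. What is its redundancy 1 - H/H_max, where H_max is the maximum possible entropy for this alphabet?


H_max = log2(K) = log2(42) = 5.3923 bits/symbol. Redundancy = 1 - H/H_max = 1 - 1.84/5.3923 = 1 - 0.3412 = 0.6588

0.6588


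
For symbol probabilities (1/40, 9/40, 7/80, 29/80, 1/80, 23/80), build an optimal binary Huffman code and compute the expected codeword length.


Huffman construction (repeatedly merge the two least-probable nodes; each merge adds 1 bit to every symbol beneath it): 1/80 + 1/40 = 3/80; 3/80 + 7/80 = 1/8; 1/8 + 9/40 = 7/20; 23/80 + 7/20 = 51/80; 29/80 + 51/80 = 1. Resulting codeword lengths (in the order the probabilities were given): (5, 3, 4, 1, 5, 2). L_avg = sum(p_i * l_i) = 1/40*5 + 9/40*3 + 7/80*4 + 29/80*1 + 1/80*5 + 23/80*2 = 43/20 = 2.15

2.15 bits


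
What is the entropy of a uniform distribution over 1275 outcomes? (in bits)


H = log2(n) = log2(1275) = 10.3163

10.3163 bits


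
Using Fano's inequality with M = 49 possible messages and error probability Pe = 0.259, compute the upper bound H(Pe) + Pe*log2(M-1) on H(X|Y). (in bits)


H(Pe) = -Pe*log2(Pe) - (1-Pe)*log2(1-Pe) = -0.259*log2(0.259) - 0.741*log2(0.741) = 0.504785 + 0.320449 = 0.8252. Pe*log2(M-1) = 0.259*log2(48) = 1.446505. Bound = H(Pe) + Pe*log2(M-1) = 0.504785 + 0.320449 + 1.446505 = 2.2717

2.2717 bits


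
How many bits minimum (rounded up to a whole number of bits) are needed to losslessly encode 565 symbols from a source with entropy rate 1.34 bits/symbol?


Minimum bits >= n * H = 565 * 1.34 = 757.1, rounded up to a whole number of bits = 758

758 bits


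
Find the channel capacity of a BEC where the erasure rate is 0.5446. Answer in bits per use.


C = 1 - epsilon = 1 - 0.5446 = 0.4554

0.4554 bits


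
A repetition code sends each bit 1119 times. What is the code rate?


Rate = k/n = 1/1119

1/1119


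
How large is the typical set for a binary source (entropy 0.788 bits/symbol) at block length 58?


log2|A_typical| = nH = 58 * 0.788 = 45.704, so |A_typical| ~ 2^45.704 = 5.732e+13

5.732e+13


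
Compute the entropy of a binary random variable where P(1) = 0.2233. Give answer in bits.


H = -p*log2(p) - (1-p)*log2(1-p). -0.2233*log2(0.2233) = 0.482986; -0.7767*log2(0.7767) = 0.283162. H = 0.482986 + 0.283162 = 0.7661

0.7661 bits


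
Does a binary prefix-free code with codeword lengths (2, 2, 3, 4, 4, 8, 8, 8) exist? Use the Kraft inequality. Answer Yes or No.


Kraft sum = sum(2^(-l_i)) = 0.7617, need <= 1. Result: satisfied (a binary prefix-free code with these lengths exists)

Yes


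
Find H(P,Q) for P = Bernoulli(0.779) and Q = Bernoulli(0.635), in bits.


H(P,Q) = -p*log2(q) - (1-p)*log2(1-q). -0.779*log2(0.635) = 0.510379; -0.221*log2(0.365) = 0.321341. H(P,Q) = 0.510379 + 0.321341 = 0.8317

0.8317 bits


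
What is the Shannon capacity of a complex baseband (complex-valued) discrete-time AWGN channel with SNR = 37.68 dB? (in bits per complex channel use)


SNR_linear = 10^(37.68/10) = 5861.3816; C = log2(1 + SNR_linear) = log2(1 + 5861.3816) = 12.5173

12.5173 bits/channel use


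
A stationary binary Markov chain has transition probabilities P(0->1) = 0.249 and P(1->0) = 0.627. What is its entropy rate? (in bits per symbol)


Stationary distribution: pi_0 = p10/(p01+p10) = 0.7158, pi_1 = 0.2842. Entropy rate H' = pi_0*H(p01) + pi_1*H(p10) = 0.7158*0.8097 + 0.2842*0.9529 = 0.8504

0.8504 bits/symbol


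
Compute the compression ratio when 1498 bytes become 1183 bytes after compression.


Ratio = original / compressed = 1498 / 1183 = 1.2663

1.2663


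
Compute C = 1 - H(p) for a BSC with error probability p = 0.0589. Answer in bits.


H(p) = -p*log2(p) - (1-p)*log2(1-p) = -0.0589*log2(0.0589) - 0.9411*log2(0.9411) = 0.240641 + 0.082422 = 0.3231. C = 1 - H(p) = 1 - 0.3231 = 0.6769

0.6769 bits


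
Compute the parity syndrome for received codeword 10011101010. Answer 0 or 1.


Syndrome = XOR of all bits = 1 XOR 0 XOR 0 XOR 1 XOR 1 XOR 1 XOR 0 XOR 1 XOR 0 XOR 1 XOR 0 = 0

0


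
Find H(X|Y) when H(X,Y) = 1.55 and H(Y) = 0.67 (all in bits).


H(X|Y) = H(X,Y) - H(Y) = 1.55 - 0.67 = 0.88

0.88 bits


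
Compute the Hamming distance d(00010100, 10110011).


Count differing positions: ^ . ^ . . ^ ^ ^ = 5 differences

5


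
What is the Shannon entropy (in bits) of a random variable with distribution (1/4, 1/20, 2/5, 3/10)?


H = -sum(p_i * log2(p_i)). Terms: -(1/4)*log2(1/4) = 0.500000; -(1/20)*log2(1/20) = 0.216096; -(2/5)*log2(2/5) = 0.528771; -(3/10)*log2(3/10) = 0.521090. H = 0.500000 + 0.216096 + 0.528771 + 0.521090 = 1.766

1.766 bits


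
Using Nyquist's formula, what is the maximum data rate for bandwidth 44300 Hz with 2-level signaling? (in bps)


Rate = 2 * B * log2(M) = 2 * 44300 * 1.0 = 88600.0

88600.0 bps


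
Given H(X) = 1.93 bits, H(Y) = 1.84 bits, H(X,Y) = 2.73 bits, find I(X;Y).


I(X;Y) = H(X) + H(Y) - H(X,Y) = 1.93 + 1.84 - 2.73 = 1.04

1.04 bits


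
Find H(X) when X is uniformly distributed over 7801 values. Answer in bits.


H = log2(n) = log2(7801) = 12.9294

12.9294 bits


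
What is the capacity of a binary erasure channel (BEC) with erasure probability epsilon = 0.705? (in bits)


C = 1 - epsilon = 1 - 0.705 = 0.295

0.295 bits


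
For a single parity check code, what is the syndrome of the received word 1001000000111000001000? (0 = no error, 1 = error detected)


Syndrome = XOR of all bits = 1 XOR 0 XOR 0 XOR 1 XOR 0 XOR 0 XOR 0 XOR 0 XOR 0 XOR 0 XOR 1 XOR 1 XOR 1 XOR 0 XOR 0 XOR 0 XOR 0 XOR 0 XOR 1 XOR 0 XOR 0 XOR 0 = 0

0


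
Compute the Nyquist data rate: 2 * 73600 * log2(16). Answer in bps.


Rate = 2 * B * log2(M) = 2 * 73600 * 4.0 = 588800.0

588800.0 bps


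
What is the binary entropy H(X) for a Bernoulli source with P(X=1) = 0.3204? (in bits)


H = -p*log2(p) - (1-p)*log2(1-p). -0.3204*log2(0.3204) = 0.526114; -0.6796*log2(0.6796) = 0.378702. H = 0.526114 + 0.378702 = 0.9048

0.9048 bits


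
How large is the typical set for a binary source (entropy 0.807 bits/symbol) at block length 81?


log2|A_typical| = nH = 81 * 0.807 = 65.367, so |A_typical| ~ 2^65.367 = 4.758e+19

4.758e+19


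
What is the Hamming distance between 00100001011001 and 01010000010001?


Count differing positions: . ^ ^ ^ . . . ^ . . ^ . . . = 5 differences

5


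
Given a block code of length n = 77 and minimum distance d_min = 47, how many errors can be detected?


Detection capability = d_min - 1 = 47 - 1 = 46

46 errors


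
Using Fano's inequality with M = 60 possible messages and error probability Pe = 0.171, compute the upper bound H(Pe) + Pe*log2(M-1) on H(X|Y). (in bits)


H(Pe) = -Pe*log2(Pe) - (1-Pe)*log2(1-Pe) = -0.171*log2(0.171) - 0.829*log2(0.829) = 0.435696 + 0.224291 = 0.66. Pe*log2(M-1) = 0.171*log2(59) = 1.005932. Bound = H(Pe) + Pe*log2(M-1) = 0.435696 + 0.224291 + 1.005932 = 1.6659

1.6659 bits


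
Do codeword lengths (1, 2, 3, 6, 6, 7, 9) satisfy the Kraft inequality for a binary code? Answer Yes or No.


Kraft sum = sum(2^(-l_i)) = 0.916, need <= 1. Result: satisfied (a binary prefix-free code with these lengths exists)

Yes


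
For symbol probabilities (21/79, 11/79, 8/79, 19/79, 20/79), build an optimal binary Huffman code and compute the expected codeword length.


Huffman construction (repeatedly merge the two least-probable nodes; each merge adds 1 bit to every symbol beneath it): 8/79 + 11/79 = 19/79; 19/79 + 19/79 = 38/79; 20/79 + 21/79 = 41/79; 38/79 + 41/79 = 1. Resulting codeword lengths (in the order the probabilities were given): (2, 3, 3, 2, 2). L_avg = sum(p_i * l_i) = 21/79*2 + 11/79*3 + 8/79*3 + 19/79*2 + 20/79*2 = 177/79 = 2.2405

2.2405 bits


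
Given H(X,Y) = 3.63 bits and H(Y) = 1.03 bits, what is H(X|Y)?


H(X|Y) = H(X,Y) - H(Y) = 3.63 - 1.03 = 2.6

2.6 bits


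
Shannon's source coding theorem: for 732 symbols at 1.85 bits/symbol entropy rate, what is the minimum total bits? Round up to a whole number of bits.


Minimum bits >= n * H = 732 * 1.85 = 1354.2, rounded up to a whole number of bits = 1355

1355 bits


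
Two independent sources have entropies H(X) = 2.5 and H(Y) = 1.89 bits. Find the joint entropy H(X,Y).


For independent variables, H(X,Y) = H(X) + H(Y) = 2.5 + 1.89 = 4.39

4.39 bits


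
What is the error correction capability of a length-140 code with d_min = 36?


Correction capability = floor((d-1)/2) = floor((36-1)/2) = 17

17 errors


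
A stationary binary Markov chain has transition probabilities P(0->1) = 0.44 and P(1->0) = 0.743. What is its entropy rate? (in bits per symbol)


Stationary distribution: pi_0 = p10/(p01+p10) = 0.6281, pi_1 = 0.3719. Entropy rate H' = pi_0*H(p01) + pi_1*H(p10) = 0.6281*0.9896 + 0.3719*0.8222 = 0.9273

0.9273 bits/symbol


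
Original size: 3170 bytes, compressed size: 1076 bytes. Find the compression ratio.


Ratio = original / compressed = 3170 / 1076 = 2.9461

2.9461


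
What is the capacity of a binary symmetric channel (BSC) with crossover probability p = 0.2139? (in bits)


H(p) = -p*log2(p) - (1-p)*log2(1-p) = -0.2139*log2(0.2139) - 0.7861*log2(0.7861) = 0.475926 + 0.272946 = 0.7489. C = 1 - H(p) = 1 - 0.7489 = 0.2511

0.2511 bits


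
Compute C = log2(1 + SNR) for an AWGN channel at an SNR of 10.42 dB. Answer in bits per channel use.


SNR_linear = 10^(10.42/10) = 11.0154; C = log2(1 + SNR_linear) = log2(1 + 11.0154) = 3.5868

3.5868 bits/channel use


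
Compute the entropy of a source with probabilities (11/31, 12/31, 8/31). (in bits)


H = -sum(p_i * log2(p_i)). Terms: -(11/31)*log2(11/31) = 0.530400; -(12/31)*log2(12/31) = 0.530026; -(8/31)*log2(8/31) = 0.504309. H = 0.530400 + 0.530026 + 0.504309 = 1.5647

1.5647 bits


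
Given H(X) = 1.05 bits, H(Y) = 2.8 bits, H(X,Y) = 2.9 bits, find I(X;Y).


I(X;Y) = H(X) + H(Y) - H(X,Y) = 1.05 + 2.8 - 2.9 = 0.95

0.95 bits


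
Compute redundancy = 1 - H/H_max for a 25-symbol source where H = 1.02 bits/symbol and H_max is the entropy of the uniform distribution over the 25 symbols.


H_max = log2(K) = log2(25) = 4.6439 bits/symbol. Redundancy = 1 - H/H_max = 1 - 1.02/4.6439 = 1 - 0.2196 = 0.7804

0.7804


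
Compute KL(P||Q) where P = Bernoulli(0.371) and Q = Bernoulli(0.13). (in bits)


KL = p*log2(p/q) + (1-p)*log2((1-p)/(1-q)) = 0.371*log2(0.371/0.13) + 0.629*log2(0.629/0.87) = 0.2669

0.2669 bits


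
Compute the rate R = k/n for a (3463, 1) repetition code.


Rate = k/n = 1/3463

1/3463


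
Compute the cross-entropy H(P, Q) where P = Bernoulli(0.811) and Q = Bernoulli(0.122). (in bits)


H(P,Q) = -p*log2(q) - (1-p)*log2(1-q). -0.811*log2(0.122) = 2.461423; -0.189*log2(0.878) = 0.035477. H(P,Q) = 2.461423 + 0.035477 = 2.4969

2.4969 bits


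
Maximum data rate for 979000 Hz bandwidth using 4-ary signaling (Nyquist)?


Rate = 2 * B * log2(M) = 2 * 979000 * 2.0 = 3916000.0

3916000.0 bps


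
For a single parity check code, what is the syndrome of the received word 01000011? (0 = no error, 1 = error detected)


Syndrome = XOR of all bits = 0 XOR 1 XOR 0 XOR 0 XOR 0 XOR 0 XOR 1 XOR 1 = 1

1


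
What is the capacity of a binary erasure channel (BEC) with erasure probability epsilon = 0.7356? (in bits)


C = 1 - epsilon = 1 - 0.7356 = 0.2644

0.2644 bits


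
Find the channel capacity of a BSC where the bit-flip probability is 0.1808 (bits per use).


H(p) = -p*log2(p) - (1-p)*log2(1-p) = -0.1808*log2(0.1808) - 0.8192*log2(0.8192) = 0.446130 + 0.235694 = 0.6818. C = 1 - H(p) = 1 - 0.6818 = 0.3182

0.3182 bits


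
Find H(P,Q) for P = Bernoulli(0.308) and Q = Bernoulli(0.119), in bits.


H(P,Q) = -p*log2(q) - (1-p)*log2(1-q). -0.308*log2(0.119) = 0.945858; -0.692*log2(0.881) = 0.126488. H(P,Q) = 0.945858 + 0.126488 = 1.0723

1.0723 bits


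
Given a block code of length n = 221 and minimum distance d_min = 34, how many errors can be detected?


Detection capability = d_min - 1 = 34 - 1 = 33

33 errors


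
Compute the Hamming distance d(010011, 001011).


Count differing positions: . ^ ^ . . . = 2 differences

2


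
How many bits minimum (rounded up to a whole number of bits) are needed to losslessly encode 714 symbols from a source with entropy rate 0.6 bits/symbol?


Minimum bits >= n * H = 714 * 0.6 = 428.4, rounded up to a whole number of bits = 429

429 bits


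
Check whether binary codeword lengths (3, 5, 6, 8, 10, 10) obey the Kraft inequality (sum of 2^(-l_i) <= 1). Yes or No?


Kraft sum = sum(2^(-l_i)) = 0.1777, need <= 1. Result: satisfied (a binary prefix-free code with these lengths exists)

Yes


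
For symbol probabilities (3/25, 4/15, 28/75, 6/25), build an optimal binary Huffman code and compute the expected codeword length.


Huffman construction (repeatedly merge the two least-probable nodes; each merge adds 1 bit to every symbol beneath it): 3/25 + 6/25 = 9/25; 4/15 + 9/25 = 47/75; 28/75 + 47/75 = 1. Resulting codeword lengths (in the order the probabilities were given): (3, 2, 1, 3). L_avg = sum(p_i * l_i) = 3/25*3 + 4/15*2 + 28/75*1 + 6/25*3 = 149/75 = 1.9867

1.9867 bits


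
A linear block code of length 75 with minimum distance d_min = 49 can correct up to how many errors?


Correction capability = floor((d-1)/2) = floor((49-1)/2) = 24

24 errors


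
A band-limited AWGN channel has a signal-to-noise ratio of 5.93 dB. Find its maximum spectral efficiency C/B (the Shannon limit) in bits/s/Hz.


SNR_linear = 10^(5.93/10) = 3.9174; C/B = log2(1 + SNR_linear) = log2(1 + 3.9174) = 2.2979

2.2979 bits/s/Hz


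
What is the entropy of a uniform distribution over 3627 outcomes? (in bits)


H = log2(n) = log2(3627) = 11.8246

11.8246 bits


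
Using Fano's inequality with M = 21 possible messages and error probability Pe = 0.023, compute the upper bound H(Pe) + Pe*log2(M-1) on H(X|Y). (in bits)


H(Pe) = -Pe*log2(Pe) - (1-Pe)*log2(1-Pe) = -0.023*log2(0.023) - 0.977*log2(0.977) = 0.125171 + 0.032797 = 0.158. Pe*log2(M-1) = 0.023*log2(20) = 0.099404. Bound = H(Pe) + Pe*log2(M-1) = 0.125171 + 0.032797 + 0.099404 = 0.2574

0.2574 bits


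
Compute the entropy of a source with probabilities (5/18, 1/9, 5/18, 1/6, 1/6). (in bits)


H = -sum(p_i * log2(p_i)). Terms: -(5/18)*log2(5/18) = 0.513332; -(1/9)*log2(1/9) = 0.352214; -(5/18)*log2(5/18) = 0.513332; -(1/6)*log2(1/6) = 0.430827; -(1/6)*log2(1/6) = 0.430827. H = 0.513332 + 0.352214 + 0.513332 + 0.430827 + 0.430827 = 2.2405

2.2405 bits


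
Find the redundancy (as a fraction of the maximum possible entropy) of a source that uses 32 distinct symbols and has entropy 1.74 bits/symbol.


H_max = log2(K) = log2(32) = 5.0 bits/symbol. Redundancy = 1 - H/H_max = 1 - 1.74/5.0 = 1 - 0.348 = 0.652

0.652


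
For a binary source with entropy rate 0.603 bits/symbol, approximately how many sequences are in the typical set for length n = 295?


log2|A_typical| = nH = 295 * 0.603 = 177.885, so |A_typical| ~ 2^177.885 = 3.538e+53

3.538e+53


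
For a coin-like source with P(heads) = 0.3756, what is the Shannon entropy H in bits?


H = -p*log2(p) - (1-p)*log2(1-p). -0.3756*log2(0.3756) = 0.530622; -0.6244*log2(0.6244) = 0.424253. H = 0.530622 + 0.424253 = 0.9549

0.9549 bits


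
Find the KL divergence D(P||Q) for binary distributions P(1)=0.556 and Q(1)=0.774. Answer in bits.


KL = p*log2(p/q) + (1-p)*log2((1-p)/(1-q)) = 0.556*log2(0.556/0.774) + 0.444*log2(0.444/0.226) = 0.1672

0.1672 bits


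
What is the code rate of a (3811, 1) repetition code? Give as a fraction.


Rate = k/n = 1/3811

1/3811


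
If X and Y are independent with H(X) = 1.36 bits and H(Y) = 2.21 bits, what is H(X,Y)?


For independent variables, H(X,Y) = H(X) + H(Y) = 1.36 + 2.21 = 3.57

3.57 bits


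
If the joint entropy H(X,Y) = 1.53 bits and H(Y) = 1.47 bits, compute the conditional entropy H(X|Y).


H(X|Y) = H(X,Y) - H(Y) = 1.53 - 1.47 = 0.06

0.06 bits


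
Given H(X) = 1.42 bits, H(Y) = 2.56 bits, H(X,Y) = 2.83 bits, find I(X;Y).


I(X;Y) = H(X) + H(Y) - H(X,Y) = 1.42 + 2.56 - 2.83 = 1.15

1.15 bits


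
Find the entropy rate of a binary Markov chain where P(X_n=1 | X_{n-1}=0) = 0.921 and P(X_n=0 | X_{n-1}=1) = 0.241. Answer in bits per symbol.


Stationary distribution: pi_0 = p10/(p01+p10) = 0.2074, pi_1 = 0.7926. Entropy rate H' = pi_0*H(p01) + pi_1*H(p10) = 0.2074*0.3986 + 0.7926*0.7967 = 0.7141

0.7141 bits/symbol


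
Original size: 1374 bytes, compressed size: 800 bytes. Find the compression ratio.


Ratio = original / compressed = 1374 / 800 = 1.7175

1.7175


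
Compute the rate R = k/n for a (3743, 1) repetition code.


Rate = k/n = 1/3743

1/3743


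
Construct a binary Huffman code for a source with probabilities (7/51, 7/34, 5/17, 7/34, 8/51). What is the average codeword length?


Huffman construction (repeatedly merge the two least-probable nodes; each merge adds 1 bit to every symbol beneath it): 7/51 + 8/51 = 5/17; 7/34 + 7/34 = 7/17; 5/17 + 5/17 = 10/17; 7/17 + 10/17 = 1. Resulting codeword lengths (in the order the probabilities were given): (3, 2, 2, 2, 3). L_avg = sum(p_i * l_i) = 7/51*3 + 7/34*2 + 5/17*2 + 7/34*2 + 8/51*3 = 39/17 = 2.2941

2.2941 bits


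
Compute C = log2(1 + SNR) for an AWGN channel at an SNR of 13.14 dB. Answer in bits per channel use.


SNR_linear = 10^(13.14/10) = 20.6063; C = log2(1 + SNR_linear) = log2(1 + 20.6063) = 4.4334

4.4334 bits/channel use


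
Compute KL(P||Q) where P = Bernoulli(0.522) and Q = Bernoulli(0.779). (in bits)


KL = p*log2(p/q) + (1-p)*log2((1-p)/(1-q)) = 0.522*log2(0.522/0.779) + 0.478*log2(0.478/0.221) = 0.2305

0.2305 bits


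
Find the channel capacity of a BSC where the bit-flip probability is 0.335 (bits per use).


H(p) = -p*log2(p) - (1-p)*log2(1-p) = -0.335*log2(0.335) - 0.665*log2(0.665) = 0.528552 + 0.391402 = 0.92. C = 1 - H(p) = 1 - 0.92 = 0.08

0.08 bits


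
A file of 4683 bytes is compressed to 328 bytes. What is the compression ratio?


Ratio = original / compressed = 4683 / 328 = 14.2774

14.2774


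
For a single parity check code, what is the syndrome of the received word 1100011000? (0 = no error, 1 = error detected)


Syndrome = XOR of all bits = 1 XOR 1 XOR 0 XOR 0 XOR 0 XOR 1 XOR 1 XOR 0 XOR 0 XOR 0 = 0

0


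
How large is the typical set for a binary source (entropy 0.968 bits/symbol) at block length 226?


log2|A_typical| = nH = 226 * 0.968 = 218.768, so |A_typical| ~ 2^218.768 = 7.173e+65

7.173e+65


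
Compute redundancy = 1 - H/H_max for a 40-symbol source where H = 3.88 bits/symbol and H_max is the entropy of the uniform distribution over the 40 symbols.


H_max = log2(K) = log2(40) = 5.3219 bits/symbol. Redundancy = 1 - H/H_max = 1 - 3.88/5.3219 = 1 - 0.7291 = 0.2709

0.2709


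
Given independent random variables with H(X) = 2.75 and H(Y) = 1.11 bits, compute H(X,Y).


For independent variables, H(X,Y) = H(X) + H(Y) = 2.75 + 1.11 = 3.86

3.86 bits


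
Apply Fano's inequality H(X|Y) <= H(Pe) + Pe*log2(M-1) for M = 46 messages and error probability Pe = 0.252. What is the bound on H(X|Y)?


H(Pe) = -Pe*log2(Pe) - (1-Pe)*log2(1-Pe) = -0.252*log2(0.252) - 0.748*log2(0.748) = 0.501103 + 0.313330 = 0.8144. Pe*log2(M-1) = 0.252*log2(45) = 1.383947. Bound = H(Pe) + Pe*log2(M-1) = 0.501103 + 0.313330 + 1.383947 = 2.1984

2.1984 bits


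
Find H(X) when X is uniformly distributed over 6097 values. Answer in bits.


H = log2(n) = log2(6097) = 12.5739

12.5739 bits


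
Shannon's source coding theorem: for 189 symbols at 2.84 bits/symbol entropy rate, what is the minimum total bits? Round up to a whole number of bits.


Minimum bits >= n * H = 189 * 2.84 = 536.76, rounded up to a whole number of bits = 537

537 bits


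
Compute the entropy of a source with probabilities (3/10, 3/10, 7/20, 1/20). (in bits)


H = -sum(p_i * log2(p_i)). Terms: -(3/10)*log2(3/10) = 0.521090; -(3/10)*log2(3/10) = 0.521090; -(7/20)*log2(7/20) = 0.530101; -(1/20)*log2(1/20) = 0.216096. H = 0.521090 + 0.521090 + 0.530101 + 0.216096 = 1.7884

1.7884 bits
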